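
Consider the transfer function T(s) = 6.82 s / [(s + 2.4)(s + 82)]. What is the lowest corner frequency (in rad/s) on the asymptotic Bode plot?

Break frequencies occur at each pole and zero magnitude: 2.4 rad/s, 82 rad/s.
The lowest is 2.4 rad/s.

2.4 rad/s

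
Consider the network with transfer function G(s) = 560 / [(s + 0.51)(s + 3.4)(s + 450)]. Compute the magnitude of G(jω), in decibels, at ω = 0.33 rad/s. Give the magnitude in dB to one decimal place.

-4.4 dB

|j0.33 + 0.51| = √(0.33² + 0.51²) = 0.6075
|j0.33 + 3.4| = √(0.33² + 3.4²) = 3.416
|j0.33 + 450| = √(0.33² + 450²) = 450
|G(j0.33)| = 560 / (0.6075 × 3.416 × 450) = 0.59972
20 log₁₀(0.59972) = -4.44 dB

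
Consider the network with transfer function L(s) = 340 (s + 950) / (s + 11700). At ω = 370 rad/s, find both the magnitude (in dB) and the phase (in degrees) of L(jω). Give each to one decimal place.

|L| = 29.4 dB, ∠L = 19.5°

|j370 + 950| = √(370² + 950²) = 1020
|j370 + 11700| = √(370² + 11700²) = 1.171e+04
|L(j370)| = 340 × 1020 / 1.171e+04 = 29.612
20 log₁₀(29.612) = 29.43 dB
∠(j370 + 950) = arctan(370/950) = 21.28°
∠(j370 + 11700) = arctan(370/11700) = 1.81°
∠L(j370) = 21.28° − 1.81° = 19.47°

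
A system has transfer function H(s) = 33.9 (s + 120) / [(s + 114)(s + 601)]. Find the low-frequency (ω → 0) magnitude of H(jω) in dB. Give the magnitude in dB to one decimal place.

-24.5 dB

H(0) = 33.9 × 120 / (114 × 601) = 0.059375
20 log₁₀(0.059375) = -24.53 dB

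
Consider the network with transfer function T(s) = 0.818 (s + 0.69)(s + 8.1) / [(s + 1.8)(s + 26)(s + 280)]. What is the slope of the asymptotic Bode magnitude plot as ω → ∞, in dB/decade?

With 2 zeros and 3 poles, the high-frequency asymptotic slope is 20 × (2 − 3) = -20 dB/decade.

-20 dB/decade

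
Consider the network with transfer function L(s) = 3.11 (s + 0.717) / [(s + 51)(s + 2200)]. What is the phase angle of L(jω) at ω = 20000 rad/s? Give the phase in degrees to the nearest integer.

∠(j20000 + 0.717) = arctan(20000/0.717) = 90.00°
∠(j20000 + 51) = arctan(20000/51) = 89.85°
∠(j20000 + 2200) = arctan(20000/2200) = 83.72°
∠L(j20000) = 90.00° − (89.85° + 83.72°) = -83.58°

-84°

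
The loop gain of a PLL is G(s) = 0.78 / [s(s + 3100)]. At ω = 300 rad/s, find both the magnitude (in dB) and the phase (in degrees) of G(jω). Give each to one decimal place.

|j300 + 3100| = √(300² + 3100²) = 3114
|j300| = 300
|G(j300)| = 0.78 / (3114 × 300) = 8.3481e-07
20 log₁₀(8.3481e-07) = -121.57 dB
∠(j300 + 3100) = arctan(300/3100) = 5.53°
∠(j300) = 90.00°
∠G(j300) = − (5.53° + 90.00°) = -95.53°

|G| = -121.6 dB, ∠G = -95.5°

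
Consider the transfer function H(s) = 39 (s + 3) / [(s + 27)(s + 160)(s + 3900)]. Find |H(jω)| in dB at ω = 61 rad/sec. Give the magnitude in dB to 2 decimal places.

-85.44 dB

|j61 + 3| = √(61² + 3²) = 61.07
|j61 + 27| = √(61² + 27²) = 66.71
|j61 + 160| = √(61² + 160²) = 171.2
|j61 + 3900| = √(61² + 3900²) = 3900
|H(j61)| = 39 × 61.07 / (66.71 × 171.2 × 3900) = 5.346e-05
20 log₁₀(5.346e-05) = -85.439 dB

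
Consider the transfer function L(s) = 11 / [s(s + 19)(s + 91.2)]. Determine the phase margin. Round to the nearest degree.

90°

Gain crossover: |L(jω)| = 1 at ω ≈ 0.00635 rad/s.
∠L(j0.00635) = −90° − arctan(0.00635/19) − arctan(0.00635/91.2) ≈ -90.02°
PM = 180° + (-90.02°) = 89.98°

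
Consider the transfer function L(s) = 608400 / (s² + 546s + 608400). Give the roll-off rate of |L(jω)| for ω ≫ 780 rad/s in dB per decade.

With 0 zeros and 2 poles, the high-frequency asymptotic slope is 20 × (0 − 2) = -40 dB/decade.

-40 dB/decade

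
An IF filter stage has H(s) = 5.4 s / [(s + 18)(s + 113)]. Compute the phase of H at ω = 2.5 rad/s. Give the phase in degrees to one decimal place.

80.8°

∠(j2.5) = 90.00°
∠(j2.5 + 18) = arctan(2.5/18) = 7.91°
∠(j2.5 + 113) = arctan(2.5/113) = 1.27°
∠H(j2.5) = 90.00° − (7.91° + 1.27°) = 80.83°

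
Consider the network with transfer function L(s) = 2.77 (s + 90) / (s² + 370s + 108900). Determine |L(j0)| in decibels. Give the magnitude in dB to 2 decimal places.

-52.81 dB

L(0) = 2.77 × 90 / 108900 = 0.0022893
20 log₁₀(0.0022893) = -52.806 dB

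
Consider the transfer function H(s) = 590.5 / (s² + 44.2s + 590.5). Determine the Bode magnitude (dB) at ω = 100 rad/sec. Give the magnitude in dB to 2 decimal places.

|(j100)² + 44.2(j100) + 590.5| = |-9409.5 + j4420| = 1.04e+04
|H(j100)| = 590.5 / 1.04e+04 = 0.056801
20 log₁₀(0.056801) = -24.913 dB

-24.91 dB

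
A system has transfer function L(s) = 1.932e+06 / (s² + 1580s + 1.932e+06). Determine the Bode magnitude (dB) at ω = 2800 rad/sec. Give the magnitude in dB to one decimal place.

-11.6 dB

|(j2800)² + 1580(j2800) + 1.932e+06| = |-5.908e+06 + j4.424e+06| = 7.381e+06
|L(j2800)| = 1.932e+06 / 7.381e+06 = 0.26176
20 log₁₀(0.26176) = -11.64 dB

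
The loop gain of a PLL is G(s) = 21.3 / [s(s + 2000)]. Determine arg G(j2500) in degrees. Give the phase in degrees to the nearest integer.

∠(j2500 + 2000) = arctan(2500/2000) = 51.34°
∠(j2500) = 90.00°
∠G(j2500) = − (51.34° + 90.00°) = -141.34°

-141 deg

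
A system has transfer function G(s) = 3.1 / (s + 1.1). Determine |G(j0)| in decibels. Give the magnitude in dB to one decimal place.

G(0) = 3.1 / 1.1 = 2.8182
20 log₁₀(2.8182) = 9.00 dB

9.0 dB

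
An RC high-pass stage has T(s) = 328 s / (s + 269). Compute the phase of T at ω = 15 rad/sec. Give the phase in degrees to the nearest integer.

87°

∠(j15) = 90.00°
∠(j15 + 269) = arctan(15/269) = 3.19°
∠T(j15) = 90.00° − 3.19° = 86.81°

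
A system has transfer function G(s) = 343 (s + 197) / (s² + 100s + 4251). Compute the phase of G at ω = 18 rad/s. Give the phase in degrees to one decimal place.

-19.4°

∠(j18 + 197) = arctan(18/197) = 5.22°
∠[(j18)² + 100(j18) + 4251] = ∠[3927 + j1800] = 24.63°
∠G(j18) = 5.22° − 24.63° = -19.40°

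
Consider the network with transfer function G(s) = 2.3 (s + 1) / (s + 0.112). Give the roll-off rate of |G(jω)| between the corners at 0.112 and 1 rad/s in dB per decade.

In this band the factors already past their corner are: pole at 0.112; net slope = -20 dB/decade.

-20 dB/decade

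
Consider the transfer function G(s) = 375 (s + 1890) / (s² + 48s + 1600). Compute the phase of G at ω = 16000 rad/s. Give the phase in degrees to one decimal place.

-96.6°

∠(j16000 + 1890) = arctan(16000/1890) = 83.26°
∠[(j16000)² + 48(j16000) + 1600] = ∠[-2.56e+08 + j7.68e+05] = 179.83°
∠G(j16000) = 83.26° − 179.83° = -96.56°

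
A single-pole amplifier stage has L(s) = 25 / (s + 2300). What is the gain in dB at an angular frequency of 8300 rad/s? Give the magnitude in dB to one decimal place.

|j8300 + 2300| = √(8300² + 2300²) = 8613
|L(j8300)| = 25 / 8613 = 0.0029027
20 log₁₀(0.0029027) = -50.74 dB

-50.7 dB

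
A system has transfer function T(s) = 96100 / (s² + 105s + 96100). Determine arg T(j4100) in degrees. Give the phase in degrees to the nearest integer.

-179°

∠[(j4100)² + 105(j4100) + 96100] = ∠[-1.6714e+07 + j4.305e+05] = 178.52°
∠T(j4100) = −178.52° = -178.52°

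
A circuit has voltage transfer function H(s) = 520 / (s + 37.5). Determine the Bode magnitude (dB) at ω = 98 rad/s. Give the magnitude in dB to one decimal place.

|j98 + 37.5| = √(98² + 37.5²) = 104.9
|H(j98)| = 520 / 104.9 = 4.9557
20 log₁₀(4.9557) = 13.90 dB

13.9 dB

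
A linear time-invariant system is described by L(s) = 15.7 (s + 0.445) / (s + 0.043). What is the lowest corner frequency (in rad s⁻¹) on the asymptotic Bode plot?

0.043 rad s⁻¹

Break frequencies occur at each pole and zero magnitude: 0.043 rad s⁻¹, 0.445 rad s⁻¹.
The lowest is 0.043 rad s⁻¹.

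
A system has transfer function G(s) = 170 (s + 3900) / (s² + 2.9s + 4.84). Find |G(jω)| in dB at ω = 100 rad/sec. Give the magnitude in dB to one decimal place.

|j100 + 3900| = √(100² + 3900²) = 3901
|(j100)² + 2.9(j100) + 4.84| = |-9995.2 + j290| = 9999
|G(j100)| = 170 × 3901 / 9999 = 66.326
20 log₁₀(66.326) = 36.43 dB

36.4 dB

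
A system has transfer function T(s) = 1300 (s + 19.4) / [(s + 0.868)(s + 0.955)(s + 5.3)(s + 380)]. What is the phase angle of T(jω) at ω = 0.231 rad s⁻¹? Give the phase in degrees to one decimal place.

∠(j0.231 + 19.4) = arctan(0.231/19.4) = 0.68°
∠(j0.231 + 0.868) = arctan(0.231/0.868) = 14.90°
∠(j0.231 + 0.955) = arctan(0.231/0.955) = 13.60°
∠(j0.231 + 5.3) = arctan(0.231/5.3) = 2.50°
∠(j0.231 + 380) = arctan(0.231/380) = 0.03°
∠T(j0.231) = 0.68° − (14.90° + 13.60° + 2.50° + 0.03°) = -30.35°

-30.3°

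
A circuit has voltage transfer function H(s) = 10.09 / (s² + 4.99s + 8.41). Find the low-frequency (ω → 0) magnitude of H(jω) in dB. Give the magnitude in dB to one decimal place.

H(0) = 10.09 / 8.41 = 1.1998
20 log₁₀(1.1998) = 1.58 dB

1.6 dB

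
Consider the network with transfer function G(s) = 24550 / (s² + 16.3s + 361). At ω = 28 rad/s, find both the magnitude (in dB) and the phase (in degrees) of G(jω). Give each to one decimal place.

|(j28)² + 16.3(j28) + 361| = |-423 + j456.4| = 622.3
|G(j28)| = 24550 / 622.3 = 39.452
20 log₁₀(39.452) = 31.92 dB
∠[(j28)² + 16.3(j28) + 361] = ∠[-423 + j456.4] = 132.82°
∠G(j28) = −132.82° = -132.82°

|G| = 31.9 dB, ∠G = -132.8°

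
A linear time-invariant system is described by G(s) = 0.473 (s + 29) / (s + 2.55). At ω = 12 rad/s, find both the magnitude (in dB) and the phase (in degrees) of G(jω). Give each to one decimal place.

|G| = 1.7 dB, ∠G = -55.5 deg

|j12 + 29| = √(12² + 29²) = 31.38
|j12 + 2.55| = √(12² + 2.55²) = 12.27
|G(j12)| = 0.473 × 31.38 / 12.27 = 1.2101
20 log₁₀(1.2101) = 1.66 dB
∠(j12 + 29) = arctan(12/29) = 22.48°
∠(j12 + 2.55) = arctan(12/2.55) = 78.00°
∠G(j12) = 22.48° − 78.00° = -55.52°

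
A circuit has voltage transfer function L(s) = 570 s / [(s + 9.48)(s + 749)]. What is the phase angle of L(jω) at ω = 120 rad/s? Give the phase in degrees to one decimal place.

∠(j120) = 90.00°
∠(j120 + 9.48) = arctan(120/9.48) = 85.48°
∠(j120 + 749) = arctan(120/749) = 9.10°
∠L(j120) = 90.00° − (85.48° + 9.10°) = -4.59°

-4.6°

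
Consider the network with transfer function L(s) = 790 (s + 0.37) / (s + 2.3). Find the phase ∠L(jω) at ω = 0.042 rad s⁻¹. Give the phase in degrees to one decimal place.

∠(j0.042 + 0.37) = arctan(0.042/0.37) = 6.48°
∠(j0.042 + 2.3) = arctan(0.042/2.3) = 1.05°
∠L(j0.042) = 6.48° − 1.05° = 5.43°

5.4°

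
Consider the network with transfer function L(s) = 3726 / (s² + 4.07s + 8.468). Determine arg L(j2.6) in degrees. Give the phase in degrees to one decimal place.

-80.8°

∠[(j2.6)² + 4.07(j2.6) + 8.468] = ∠[1.708 + j10.582] = 80.83°
∠L(j2.6) = −80.83° = -80.83°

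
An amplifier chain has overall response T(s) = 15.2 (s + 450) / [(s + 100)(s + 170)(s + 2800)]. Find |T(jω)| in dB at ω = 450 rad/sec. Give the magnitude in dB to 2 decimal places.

-96.26 dB

|j450 + 450| = √(450² + 450²) = 636.4
|j450 + 100| = √(450² + 100²) = 461
|j450 + 170| = √(450² + 170²) = 481
|j450 + 2800| = √(450² + 2800²) = 2836
|T(j450)| = 15.2 × 636.4 / (461 × 481 × 2836) = 1.5382e-05
20 log₁₀(1.5382e-05) = -96.260 dB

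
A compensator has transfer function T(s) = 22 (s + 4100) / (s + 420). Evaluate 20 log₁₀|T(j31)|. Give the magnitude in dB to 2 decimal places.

46.62 dB

|j31 + 4100| = √(31² + 4100²) = 4100
|j31 + 420| = √(31² + 420²) = 421.1
|T(j31)| = 22 × 4100 / 421.1 = 214.19
20 log₁₀(214.19) = 46.616 dB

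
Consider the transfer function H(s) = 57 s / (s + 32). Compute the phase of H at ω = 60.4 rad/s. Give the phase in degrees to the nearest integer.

∠(j60.4) = 90.00°
∠(j60.4 + 32) = arctan(60.4/32) = 62.09°
∠H(j60.4) = 90.00° − 62.09° = 27.91°

28 deg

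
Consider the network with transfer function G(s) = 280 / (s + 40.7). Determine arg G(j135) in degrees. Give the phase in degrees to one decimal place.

-73.2°

∠(j135 + 40.7) = arctan(135/40.7) = 73.22°
∠G(j135) = −73.22° = -73.22°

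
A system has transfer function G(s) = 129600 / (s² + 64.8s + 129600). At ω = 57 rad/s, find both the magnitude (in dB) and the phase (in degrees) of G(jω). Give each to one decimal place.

|(j57)² + 64.8(j57) + 129600| = |1.2635e+05 + j3693.6| = 1.264e+05
|G(j57)| = 129600 / 1.264e+05 = 1.0253
20 log₁₀(1.0253) = 0.22 dB
∠[(j57)² + 64.8(j57) + 129600] = ∠[1.2635e+05 + j3693.6] = 1.67°
∠G(j57) = −1.67° = -1.67°

|G| = 0.2 dB, ∠G = -1.7 deg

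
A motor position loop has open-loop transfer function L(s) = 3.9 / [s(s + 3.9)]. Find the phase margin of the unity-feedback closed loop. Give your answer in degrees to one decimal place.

Gain crossover: |L(jω)| = 1 at ω ≈ 0.97 rad s⁻¹.
∠L(j0.97) = −90° − arctan(0.97/3.9) ≈ -103.97°
PM = 180° + (-103.97°) = 76.03°

76.0°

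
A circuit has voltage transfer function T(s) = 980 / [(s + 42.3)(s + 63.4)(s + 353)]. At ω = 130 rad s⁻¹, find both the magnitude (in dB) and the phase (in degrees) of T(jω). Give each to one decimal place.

|T| = -77.6 dB, ∠T = -156.2 deg

|j130 + 42.3| = √(130² + 42.3²) = 136.7
|j130 + 63.4| = √(130² + 63.4²) = 144.6
|j130 + 353| = √(130² + 353²) = 376.2
|T(j130)| = 980 / (136.7 × 144.6 × 376.2) = 0.00013175
20 log₁₀(0.00013175) = -77.60 dB
∠(j130 + 42.3) = arctan(130/42.3) = 71.98°
∠(j130 + 63.4) = arctan(130/63.4) = 64.00°
∠(j130 + 353) = arctan(130/353) = 20.22°
∠T(j130) = − (71.98° + 64.00° + 20.22°) = -156.20°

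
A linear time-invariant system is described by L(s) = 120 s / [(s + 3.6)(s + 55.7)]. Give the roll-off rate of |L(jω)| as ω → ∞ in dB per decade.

With 1 zero and 2 poles, the high-frequency asymptotic slope is 20 × (1 − 2) = -20 dB/decade.

-20 dB/decade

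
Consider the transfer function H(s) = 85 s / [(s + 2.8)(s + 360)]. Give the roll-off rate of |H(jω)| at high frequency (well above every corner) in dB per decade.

-20 dB/decade

With 1 zero and 2 poles, the high-frequency asymptotic slope is 20 × (1 − 2) = -20 dB/decade.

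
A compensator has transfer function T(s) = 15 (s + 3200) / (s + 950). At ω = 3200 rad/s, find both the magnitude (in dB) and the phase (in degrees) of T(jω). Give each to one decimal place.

|j3200 + 3200| = √(3200² + 3200²) = 4525
|j3200 + 950| = √(3200² + 950²) = 3338
|T(j3200)| = 15 × 4525 / 3338 = 20.336
20 log₁₀(20.336) = 26.17 dB
∠(j3200 + 3200) = arctan(3200/3200) = 45.00°
∠(j3200 + 950) = arctan(3200/950) = 73.47°
∠T(j3200) = 45.00° − 73.47° = -28.47°

|T| = 26.2 dB, ∠T = -28.5°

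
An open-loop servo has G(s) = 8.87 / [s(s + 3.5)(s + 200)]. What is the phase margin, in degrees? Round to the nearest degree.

Gain crossover: |G(jω)| = 1 at ω ≈ 0.0127 rad s⁻¹.
∠G(j0.0127) = −90° − arctan(0.0127/3.5) − arctan(0.0127/200) ≈ -90.21°
PM = 180° + (-90.21°) = 89.79°

90 deg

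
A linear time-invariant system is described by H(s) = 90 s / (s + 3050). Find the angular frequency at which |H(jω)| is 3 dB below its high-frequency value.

3050 rad/s

For a single-pole high-pass, the −3 dB point is at the pole: ω = 3050 rad/s.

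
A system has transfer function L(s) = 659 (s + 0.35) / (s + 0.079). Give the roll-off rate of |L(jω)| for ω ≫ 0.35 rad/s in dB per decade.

With 1 zero and 1 pole, the high-frequency asymptotic slope is 20 × (1 − 1) = 0 dB/decade.

0 dB/decade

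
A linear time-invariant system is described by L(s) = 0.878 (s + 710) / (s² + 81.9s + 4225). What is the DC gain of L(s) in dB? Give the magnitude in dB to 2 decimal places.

-16.62 dB

L(0) = 0.878 × 710 / 4225 = 0.14755
20 log₁₀(0.14755) = -16.621 dB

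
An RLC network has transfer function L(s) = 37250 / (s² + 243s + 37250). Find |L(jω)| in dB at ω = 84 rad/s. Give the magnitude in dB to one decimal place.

0.2 dB

|(j84)² + 243(j84) + 37250| = |30194 + j20412| = 3.645e+04
|L(j84)| = 37250 / 3.645e+04 = 1.0221
20 log₁₀(1.0221) = 0.19 dB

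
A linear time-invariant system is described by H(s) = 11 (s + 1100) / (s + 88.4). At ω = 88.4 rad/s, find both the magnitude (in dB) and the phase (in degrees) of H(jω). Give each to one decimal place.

|j88.4 + 1100| = √(88.4² + 1100²) = 1104
|j88.4 + 88.4| = √(88.4² + 88.4²) = 125
|H(j88.4)| = 11 × 1104 / 125 = 97.099
20 log₁₀(97.099) = 39.74 dB
∠(j88.4 + 1100) = arctan(88.4/1100) = 4.59°
∠(j88.4 + 88.4) = arctan(88.4/88.4) = 45.00°
∠H(j88.4) = 4.59° − 45.00° = -40.41°

|H| = 39.7 dB, ∠H = -40.4°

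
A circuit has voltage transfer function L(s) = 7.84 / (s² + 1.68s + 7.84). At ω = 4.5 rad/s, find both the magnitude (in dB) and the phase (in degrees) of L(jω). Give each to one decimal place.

|L| = -5.4 dB, ∠L = -148.7 deg

|(j4.5)² + 1.68(j4.5) + 7.84| = |-12.41 + j7.56| = 14.53
|L(j4.5)| = 7.84 / 14.53 = 0.53952
20 log₁₀(0.53952) = -5.36 dB
∠[(j4.5)² + 1.68(j4.5) + 7.84] = ∠[-12.41 + j7.56] = 148.65°
∠L(j4.5) = −148.65° = -148.65°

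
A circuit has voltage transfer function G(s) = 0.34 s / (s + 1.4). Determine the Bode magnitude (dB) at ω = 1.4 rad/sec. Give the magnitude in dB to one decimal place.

|j1.4| = 1.4
|j1.4 + 1.4| = √(1.4² + 1.4²) = 1.98
|G(j1.4)| = 0.34 × 1.4 / 1.98 = 0.24042
20 log₁₀(0.24042) = -12.38 dB

-12.4 dB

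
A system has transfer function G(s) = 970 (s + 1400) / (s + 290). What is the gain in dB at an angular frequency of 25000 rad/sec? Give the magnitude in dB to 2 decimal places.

|j25000 + 1400| = √(25000² + 1400²) = 2.504e+04
|j25000 + 290| = √(25000² + 290²) = 2.5e+04
|G(j25000)| = 970 × 2.504e+04 / 2.5e+04 = 971.45
20 log₁₀(971.45) = 59.748 dB

59.75 dB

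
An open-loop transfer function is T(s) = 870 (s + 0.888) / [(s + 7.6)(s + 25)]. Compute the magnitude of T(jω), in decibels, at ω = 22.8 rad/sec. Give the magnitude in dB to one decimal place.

27.8 dB

|j22.8 + 0.888| = √(22.8² + 0.888²) = 22.82
|j22.8 + 7.6| = √(22.8² + 7.6²) = 24.03
|j22.8 + 25| = √(22.8² + 25²) = 33.84
|T(j22.8)| = 870 × 22.82 / (24.03 × 33.84) = 24.412
20 log₁₀(24.412) = 27.75 dB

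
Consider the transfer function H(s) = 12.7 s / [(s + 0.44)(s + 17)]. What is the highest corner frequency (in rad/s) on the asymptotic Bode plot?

Break frequencies occur at each pole and zero magnitude: 0.44 rad/s, 17 rad/s.
The highest is 17 rad/s.

17 rad/s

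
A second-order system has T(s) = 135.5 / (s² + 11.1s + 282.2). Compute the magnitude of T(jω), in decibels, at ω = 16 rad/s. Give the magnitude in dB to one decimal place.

-2.4 dB

|(j16)² + 11.1(j16) + 282.2| = |26.2 + j177.6| = 179.5
|T(j16)| = 135.5 / 179.5 = 0.75478
20 log₁₀(0.75478) = -2.44 dB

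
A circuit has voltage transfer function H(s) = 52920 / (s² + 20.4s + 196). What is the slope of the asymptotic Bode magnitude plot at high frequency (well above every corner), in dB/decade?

With 0 zeros and 2 poles, the high-frequency asymptotic slope is 20 × (0 − 2) = -40 dB/decade.

-40 dB/decade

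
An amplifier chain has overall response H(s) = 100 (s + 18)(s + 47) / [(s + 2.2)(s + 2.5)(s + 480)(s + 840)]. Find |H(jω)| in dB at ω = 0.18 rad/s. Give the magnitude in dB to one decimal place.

|j0.18 + 18| = √(0.18² + 18²) = 18
|j0.18 + 47| = √(0.18² + 47²) = 47
|j0.18 + 2.2| = √(0.18² + 2.2²) = 2.207
|j0.18 + 2.5| = √(0.18² + 2.5²) = 2.506
|j0.18 + 480| = √(0.18² + 480²) = 480
|j0.18 + 840| = √(0.18² + 840²) = 840
|H(j0.18)| = 100 × 18 × 47 / (2.207 × 2.506 × 480 × 840) = 0.037926
20 log₁₀(0.037926) = -28.42 dB

-28.4 dB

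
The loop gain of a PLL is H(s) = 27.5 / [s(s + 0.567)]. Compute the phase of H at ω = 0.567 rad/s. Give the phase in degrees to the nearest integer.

∠(j0.567 + 0.567) = arctan(0.567/0.567) = 45.00°
∠(j0.567) = 90.00°
∠H(j0.567) = − (45.00° + 90.00°) = -135.00°

-135°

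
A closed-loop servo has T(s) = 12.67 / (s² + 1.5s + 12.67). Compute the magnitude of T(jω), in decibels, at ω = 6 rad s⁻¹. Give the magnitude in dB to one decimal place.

-5.9 dB

|(j6)² + 1.5(j6) + 12.67| = |-23.33 + j9| = 25.01
|T(j6)| = 12.67 / 25.01 = 0.50668
20 log₁₀(0.50668) = -5.91 dB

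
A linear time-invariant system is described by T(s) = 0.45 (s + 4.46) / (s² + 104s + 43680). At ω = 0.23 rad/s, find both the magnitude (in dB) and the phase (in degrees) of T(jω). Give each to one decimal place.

|T| = -86.7 dB, ∠T = 2.9°

|j0.23 + 4.46| = √(0.23² + 4.46²) = 4.466
|(j0.23)² + 104(j0.23) + 43680| = |43680 + j23.92| = 4.368e+04
|T(j0.23)| = 0.45 × 4.466 / 4.368e+04 = 4.6009e-05
20 log₁₀(4.6009e-05) = -86.74 dB
∠(j0.23 + 4.46) = arctan(0.23/4.46) = 2.95°
∠[(j0.23)² + 104(j0.23) + 43680] = ∠[43680 + j23.92] = 0.03°
∠T(j0.23) = 2.95° − 0.03° = 2.92°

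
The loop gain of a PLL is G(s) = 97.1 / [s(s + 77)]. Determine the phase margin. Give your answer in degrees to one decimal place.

Gain crossover: |G(jω)| = 1 at ω ≈ 1.26 rad/s.
∠G(j1.26) = −90° − arctan(1.26/77) ≈ -90.94°
PM = 180° + (-90.94°) = 89.06°

89.1°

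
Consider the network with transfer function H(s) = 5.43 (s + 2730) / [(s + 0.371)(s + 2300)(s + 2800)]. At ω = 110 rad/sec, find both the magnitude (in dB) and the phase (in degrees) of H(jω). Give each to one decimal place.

|H| = -93.6 dB, ∠H = -92.5°

|j110 + 2730| = √(110² + 2730²) = 2732
|j110 + 0.371| = √(110² + 0.371²) = 110
|j110 + 2300| = √(110² + 2300²) = 2303
|j110 + 2800| = √(110² + 2800²) = 2802
|H(j110)| = 5.43 × 2732 / (110 × 2303 × 2802) = 2.0903e-05
20 log₁₀(2.0903e-05) = -93.60 dB
∠(j110 + 2730) = arctan(110/2730) = 2.31°
∠(j110 + 0.371) = arctan(110/0.371) = 89.81°
∠(j110 + 2300) = arctan(110/2300) = 2.74°
∠(j110 + 2800) = arctan(110/2800) = 2.25°
∠H(j110) = 2.31° − (89.81° + 2.74° + 2.25°) = -92.49°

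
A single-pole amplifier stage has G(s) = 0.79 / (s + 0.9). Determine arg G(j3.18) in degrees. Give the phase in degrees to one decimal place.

∠(j3.18 + 0.9) = arctan(3.18/0.9) = 74.20°
∠G(j3.18) = −74.20° = -74.20°

-74.2°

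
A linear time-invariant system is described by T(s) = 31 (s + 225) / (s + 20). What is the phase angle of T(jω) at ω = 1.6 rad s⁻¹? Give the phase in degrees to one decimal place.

∠(j1.6 + 225) = arctan(1.6/225) = 0.41°
∠(j1.6 + 20) = arctan(1.6/20) = 4.57°
∠T(j1.6) = 0.41° − 4.57° = -4.17°

-4.2°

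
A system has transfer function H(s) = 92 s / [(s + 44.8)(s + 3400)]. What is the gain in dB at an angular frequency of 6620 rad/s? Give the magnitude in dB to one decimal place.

|j6620| = 6620
|j6620 + 44.8| = √(6620² + 44.8²) = 6620
|j6620 + 3400| = √(6620² + 3400²) = 7442
|H(j6620)| = 92 × 6620 / (6620 × 7442) = 0.012362
20 log₁₀(0.012362) = -38.16 dB

-38.2 dB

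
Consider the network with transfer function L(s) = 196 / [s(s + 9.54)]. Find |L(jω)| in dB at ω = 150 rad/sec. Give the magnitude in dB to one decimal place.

-41.2 dB

|j150 + 9.54| = √(150² + 9.54²) = 150.3
|j150| = 150
|L(j150)| = 196 / (150.3 × 150) = 0.0086935
20 log₁₀(0.0086935) = -41.22 dB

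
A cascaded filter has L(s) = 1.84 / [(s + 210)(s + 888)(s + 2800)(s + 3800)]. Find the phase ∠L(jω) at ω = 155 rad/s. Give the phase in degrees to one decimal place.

∠(j155 + 210) = arctan(155/210) = 36.43°
∠(j155 + 888) = arctan(155/888) = 9.90°
∠(j155 + 2800) = arctan(155/2800) = 3.17°
∠(j155 + 3800) = arctan(155/3800) = 2.34°
∠L(j155) = − (36.43° + 9.90° + 3.17° + 2.34°) = -51.84°

-51.8 deg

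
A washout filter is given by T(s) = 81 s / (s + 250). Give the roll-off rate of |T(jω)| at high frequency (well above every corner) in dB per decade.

With 1 zero and 1 pole, the high-frequency asymptotic slope is 20 × (1 − 1) = 0 dB/decade.

0 dB/decade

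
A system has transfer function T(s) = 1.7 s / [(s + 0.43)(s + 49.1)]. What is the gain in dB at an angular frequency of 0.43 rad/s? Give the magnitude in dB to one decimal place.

|j0.43| = 0.43
|j0.43 + 0.43| = √(0.43² + 0.43²) = 0.6081
|j0.43 + 49.1| = √(0.43² + 49.1²) = 49.1
|T(j0.43)| = 1.7 × 0.43 / (0.6081 × 49.1) = 0.024481
20 log₁₀(0.024481) = -32.22 dB

-32.2 dB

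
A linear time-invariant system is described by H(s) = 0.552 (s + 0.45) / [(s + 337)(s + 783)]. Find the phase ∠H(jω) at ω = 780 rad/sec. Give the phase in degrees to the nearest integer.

-22°

∠(j780 + 0.45) = arctan(780/0.45) = 89.97°
∠(j780 + 337) = arctan(780/337) = 66.63°
∠(j780 + 783) = arctan(780/783) = 44.89°
∠H(j780) = 89.97° − (66.63° + 44.89°) = -21.56°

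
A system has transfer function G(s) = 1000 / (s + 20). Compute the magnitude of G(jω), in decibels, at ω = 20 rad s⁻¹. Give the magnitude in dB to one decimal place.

|j20 + 20| = √(20² + 20²) = 28.28
|G(j20)| = 1000 / 28.28 = 35.355
20 log₁₀(35.355) = 30.97 dB

31.0 dB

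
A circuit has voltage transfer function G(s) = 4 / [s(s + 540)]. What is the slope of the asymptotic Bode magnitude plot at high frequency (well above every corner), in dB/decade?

With 0 zeros and 2 poles, the high-frequency asymptotic slope is 20 × (0 − 2) = -40 dB/decade.

-40 dB/decade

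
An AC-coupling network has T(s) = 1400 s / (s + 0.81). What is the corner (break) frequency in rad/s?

0.81 rad/s

The single real pole at s = −0.81 gives a corner at ω = 0.81 rad/s.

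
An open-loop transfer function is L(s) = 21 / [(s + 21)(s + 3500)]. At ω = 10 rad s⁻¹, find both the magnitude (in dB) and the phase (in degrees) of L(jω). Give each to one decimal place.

|L| = -71.8 dB, ∠L = -25.6 deg

|j10 + 21| = √(10² + 21²) = 23.26
|j10 + 3500| = √(10² + 3500²) = 3500
|L(j10)| = 21 / (23.26 × 3500) = 0.00025796
20 log₁₀(0.00025796) = -71.77 dB
∠(j10 + 21) = arctan(10/21) = 25.46°
∠(j10 + 3500) = arctan(10/3500) = 0.16°
∠L(j10) = − (25.46° + 0.16°) = -25.63°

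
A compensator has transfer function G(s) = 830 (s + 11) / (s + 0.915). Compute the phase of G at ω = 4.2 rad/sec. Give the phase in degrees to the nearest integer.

-57 deg

∠(j4.2 + 11) = arctan(4.2/11) = 20.90°
∠(j4.2 + 0.915) = arctan(4.2/0.915) = 77.71°
∠G(j4.2) = 20.90° − 77.71° = -56.81°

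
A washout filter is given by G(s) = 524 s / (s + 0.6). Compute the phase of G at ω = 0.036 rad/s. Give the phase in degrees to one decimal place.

86.6 deg

∠(j0.036) = 90.00°
∠(j0.036 + 0.6) = arctan(0.036/0.6) = 3.43°
∠G(j0.036) = 90.00° − 3.43° = 86.57°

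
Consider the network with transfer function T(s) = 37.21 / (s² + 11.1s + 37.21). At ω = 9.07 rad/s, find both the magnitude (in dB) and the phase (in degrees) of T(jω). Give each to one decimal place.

|T| = -9.4 dB, ∠T = -114.1°

|(j9.07)² + 11.1(j9.07) + 37.21| = |-45.055 + j100.68| = 110.3
|T(j9.07)| = 37.21 / 110.3 = 0.33736
20 log₁₀(0.33736) = -9.44 dB
∠[(j9.07)² + 11.1(j9.07) + 37.21] = ∠[-45.055 + j100.68] = 114.11°
∠T(j9.07) = −114.11° = -114.11°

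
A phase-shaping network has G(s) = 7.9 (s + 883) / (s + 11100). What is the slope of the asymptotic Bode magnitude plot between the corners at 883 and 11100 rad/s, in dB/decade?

20 dB/decade

In this band the factors already past their corner are: zero at 883; net slope = 20 dB/decade.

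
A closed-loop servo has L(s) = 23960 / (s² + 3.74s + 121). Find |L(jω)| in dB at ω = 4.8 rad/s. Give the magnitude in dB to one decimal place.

|(j4.8)² + 3.74(j4.8) + 121| = |97.96 + j17.952| = 99.59
|L(j4.8)| = 23960 / 99.59 = 240.58
20 log₁₀(240.58) = 47.63 dB

47.6 dB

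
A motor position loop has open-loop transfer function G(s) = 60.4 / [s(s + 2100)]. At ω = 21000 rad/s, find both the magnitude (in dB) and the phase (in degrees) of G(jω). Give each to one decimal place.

|G| = -137.3 dB, ∠G = -174.3°

|j21000 + 2100| = √(21000² + 2100²) = 2.11e+04
|j21000| = 2.1e+04
|G(j21000)| = 60.4 / (2.11e+04 × 2.1e+04) = 1.3628e-07
20 log₁₀(1.3628e-07) = -137.31 dB
∠(j21000 + 2100) = arctan(21000/2100) = 84.29°
∠(j21000) = 90.00°
∠G(j21000) = − (84.29° + 90.00°) = -174.29°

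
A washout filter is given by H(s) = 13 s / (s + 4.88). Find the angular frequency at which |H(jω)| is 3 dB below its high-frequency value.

4.88 rad/sec

For a single-pole high-pass, the −3 dB point is at the pole: ω = 4.88 rad/sec.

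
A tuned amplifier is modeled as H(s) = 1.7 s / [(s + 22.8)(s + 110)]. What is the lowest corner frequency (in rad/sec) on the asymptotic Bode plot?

Break frequencies occur at each pole and zero magnitude: 22.8 rad/sec, 110 rad/sec.
The lowest is 22.8 rad/sec.

22.8 rad/sec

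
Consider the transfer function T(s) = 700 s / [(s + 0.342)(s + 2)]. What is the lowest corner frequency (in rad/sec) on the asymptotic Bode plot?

Break frequencies occur at each pole and zero magnitude: 0.342 rad/sec, 2 rad/sec.
The lowest is 0.342 rad/sec.

0.342 rad/sec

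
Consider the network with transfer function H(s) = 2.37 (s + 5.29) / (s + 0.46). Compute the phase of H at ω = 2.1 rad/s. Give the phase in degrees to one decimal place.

∠(j2.1 + 5.29) = arctan(2.1/5.29) = 21.65°
∠(j2.1 + 0.46) = arctan(2.1/0.46) = 77.64°
∠H(j2.1) = 21.65° − 77.64° = -55.99°

-56.0°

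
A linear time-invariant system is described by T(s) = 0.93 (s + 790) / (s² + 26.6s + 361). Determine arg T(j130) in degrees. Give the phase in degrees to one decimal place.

∠(j130 + 790) = arctan(130/790) = 9.34°
∠[(j130)² + 26.6(j130) + 361] = ∠[-16539 + j3458] = 168.19°
∠T(j130) = 9.34° − 168.19° = -158.85°

-158.8 deg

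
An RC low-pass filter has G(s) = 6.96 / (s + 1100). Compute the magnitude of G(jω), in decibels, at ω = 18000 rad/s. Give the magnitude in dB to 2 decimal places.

|j18000 + 1100| = √(18000² + 1100²) = 1.803e+04
|G(j18000)| = 6.96 / 1.803e+04 = 0.00038595
20 log₁₀(0.00038595) = -68.269 dB

-68.27 dB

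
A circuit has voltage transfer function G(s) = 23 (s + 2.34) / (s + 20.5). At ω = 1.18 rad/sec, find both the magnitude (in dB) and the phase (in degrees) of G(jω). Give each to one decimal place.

|G| = 9.4 dB, ∠G = 23.5°

|j1.18 + 2.34| = √(1.18² + 2.34²) = 2.621
|j1.18 + 20.5| = √(1.18² + 20.5²) = 20.53
|G(j1.18)| = 23 × 2.621 / 20.53 = 2.9354
20 log₁₀(2.9354) = 9.35 dB
∠(j1.18 + 2.34) = arctan(1.18/2.34) = 26.76°
∠(j1.18 + 20.5) = arctan(1.18/20.5) = 3.29°
∠G(j1.18) = 26.76° − 3.29° = 23.47°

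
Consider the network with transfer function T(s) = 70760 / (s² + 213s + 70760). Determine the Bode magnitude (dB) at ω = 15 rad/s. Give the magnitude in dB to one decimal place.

0.0 dB

|(j15)² + 213(j15) + 70760| = |70535 + j3195| = 7.061e+04
|T(j15)| = 70760 / 7.061e+04 = 1.0022
20 log₁₀(1.0022) = 0.02 dB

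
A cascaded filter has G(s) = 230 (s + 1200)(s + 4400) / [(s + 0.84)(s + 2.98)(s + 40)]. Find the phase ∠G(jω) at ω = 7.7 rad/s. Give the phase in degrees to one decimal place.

-163.0°

∠(j7.7 + 1200) = arctan(7.7/1200) = 0.37°
∠(j7.7 + 4400) = arctan(7.7/4400) = 0.10°
∠(j7.7 + 0.84) = arctan(7.7/0.84) = 83.77°
∠(j7.7 + 2.98) = arctan(7.7/2.98) = 68.84°
∠(j7.7 + 40) = arctan(7.7/40) = 10.90°
∠G(j7.7) = 0.37° + 0.10° − (83.77° + 68.84° + 10.90°) = -163.05°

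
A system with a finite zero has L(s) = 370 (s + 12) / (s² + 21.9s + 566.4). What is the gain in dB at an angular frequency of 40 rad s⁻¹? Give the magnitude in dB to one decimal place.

21.1 dB

|j40 + 12| = √(40² + 12²) = 41.76
|(j40)² + 21.9(j40) + 566.4| = |-1033.6 + j876| = 1355
|L(j40)| = 370 × 41.76 / 1355 = 11.404
20 log₁₀(11.404) = 21.14 dB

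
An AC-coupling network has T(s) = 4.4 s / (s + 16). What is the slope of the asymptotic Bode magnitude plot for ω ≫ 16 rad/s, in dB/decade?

With 1 zero and 1 pole, the high-frequency asymptotic slope is 20 × (1 − 1) = 0 dB/decade.

0 dB/decade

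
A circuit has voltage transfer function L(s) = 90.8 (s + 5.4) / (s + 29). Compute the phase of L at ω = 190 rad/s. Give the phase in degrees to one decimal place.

7.1 deg

∠(j190 + 5.4) = arctan(190/5.4) = 88.37°
∠(j190 + 29) = arctan(190/29) = 81.32°
∠L(j190) = 88.37° − 81.32° = 7.05°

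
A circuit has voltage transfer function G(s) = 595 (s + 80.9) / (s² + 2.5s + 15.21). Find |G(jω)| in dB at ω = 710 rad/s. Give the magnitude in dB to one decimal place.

-1.5 dB

|j710 + 80.9| = √(710² + 80.9²) = 714.6
|(j710)² + 2.5(j710) + 15.21| = |-5.0408e+05 + j1775| = 5.041e+05
|G(j710)| = 595 × 714.6 / 5.041e+05 = 0.84347
20 log₁₀(0.84347) = -1.48 dB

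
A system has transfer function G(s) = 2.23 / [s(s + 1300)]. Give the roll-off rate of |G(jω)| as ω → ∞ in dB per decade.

-40 dB/decade

With 0 zeros and 2 poles, the high-frequency asymptotic slope is 20 × (0 − 2) = -40 dB/decade.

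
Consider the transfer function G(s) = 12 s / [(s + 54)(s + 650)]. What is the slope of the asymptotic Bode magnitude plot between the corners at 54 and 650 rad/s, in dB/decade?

0 dB/decade

In this band the factors already past their corner are: 1 differentiator zero, pole at 54; net slope = 0 dB/decade.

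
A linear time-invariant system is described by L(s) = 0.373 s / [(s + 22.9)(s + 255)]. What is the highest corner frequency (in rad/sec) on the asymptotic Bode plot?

Break frequencies occur at each pole and zero magnitude: 22.9 rad/sec, 255 rad/sec.
The highest is 255 rad/sec.

255 rad/sec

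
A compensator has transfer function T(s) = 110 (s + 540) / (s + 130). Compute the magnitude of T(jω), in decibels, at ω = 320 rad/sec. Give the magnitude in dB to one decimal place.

|j320 + 540| = √(320² + 540²) = 627.7
|j320 + 130| = √(320² + 130²) = 345.4
|T(j320)| = 110 × 627.7 / 345.4 = 199.9
20 log₁₀(199.9) = 46.02 dB

46.0 dB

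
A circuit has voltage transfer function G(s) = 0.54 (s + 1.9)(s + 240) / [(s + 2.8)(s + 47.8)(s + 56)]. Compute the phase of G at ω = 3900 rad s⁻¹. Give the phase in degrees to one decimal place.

-92.0 deg

∠(j3900 + 1.9) = arctan(3900/1.9) = 89.97°
∠(j3900 + 240) = arctan(3900/240) = 86.48°
∠(j3900 + 2.8) = arctan(3900/2.8) = 89.96°
∠(j3900 + 47.8) = arctan(3900/47.8) = 89.30°
∠(j3900 + 56) = arctan(3900/56) = 89.18°
∠G(j3900) = 89.97° + 86.48° − (89.96° + 89.30° + 89.18°) = -91.98°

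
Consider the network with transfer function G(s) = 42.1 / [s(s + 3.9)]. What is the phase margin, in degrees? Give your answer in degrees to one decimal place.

Gain crossover: |G(jω)| = 1 at ω ≈ 5.93 rad/s.
∠G(j5.93) = −90° − arctan(5.93/3.9) ≈ -146.67°
PM = 180° + (-146.67°) = 33.33°

33.3°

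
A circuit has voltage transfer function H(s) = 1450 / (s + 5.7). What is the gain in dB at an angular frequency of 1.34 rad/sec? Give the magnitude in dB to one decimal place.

|j1.34 + 5.7| = √(1.34² + 5.7²) = 5.855
|H(j1.34)| = 1450 / 5.855 = 247.64
20 log₁₀(247.64) = 47.88 dB

47.9 dB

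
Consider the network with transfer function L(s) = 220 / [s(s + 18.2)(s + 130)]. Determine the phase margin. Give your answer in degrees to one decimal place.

89.7°

Gain crossover: |L(jω)| = 1 at ω ≈ 0.093 rad s⁻¹.
∠L(j0.093) = −90° − arctan(0.093/18.2) − arctan(0.093/130) ≈ -90.33°
PM = 180° + (-90.33°) = 89.67°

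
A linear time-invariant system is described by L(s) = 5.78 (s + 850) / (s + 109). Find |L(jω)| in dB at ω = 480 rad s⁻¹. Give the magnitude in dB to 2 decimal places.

21.19 dB

|j480 + 850| = √(480² + 850²) = 976.2
|j480 + 109| = √(480² + 109²) = 492.2
|L(j480)| = 5.78 × 976.2 / 492.2 = 11.463
20 log₁₀(11.463) = 21.186 dB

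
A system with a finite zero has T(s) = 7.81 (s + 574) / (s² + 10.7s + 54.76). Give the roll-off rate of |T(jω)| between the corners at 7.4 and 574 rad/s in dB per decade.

In this band the factors already past their corner are: complex pole pair at ωₙ ≈ 7.4; net slope = -40 dB/decade.

-40 dB/decade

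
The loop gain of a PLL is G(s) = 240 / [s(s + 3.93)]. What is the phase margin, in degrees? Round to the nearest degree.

Gain crossover: |G(jω)| = 1 at ω ≈ 15.2 rad/s.
∠G(j15.2) = −90° − arctan(15.2/3.93) ≈ -165.54°
PM = 180° + (-165.54°) = 14.46°

14 deg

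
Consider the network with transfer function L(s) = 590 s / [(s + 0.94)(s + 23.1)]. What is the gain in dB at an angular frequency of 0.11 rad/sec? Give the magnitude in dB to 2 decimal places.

9.45 dB

|j0.11| = 0.11
|j0.11 + 0.94| = √(0.11² + 0.94²) = 0.9464
|j0.11 + 23.1| = √(0.11² + 23.1²) = 23.1
|L(j0.11)| = 590 × 0.11 / (0.9464 × 23.1) = 2.9686
20 log₁₀(2.9686) = 9.451 dB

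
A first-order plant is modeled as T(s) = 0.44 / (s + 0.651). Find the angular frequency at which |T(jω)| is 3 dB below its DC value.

0.651 rad/sec

For a single-pole low-pass, the −3 dB point is at the pole: ω = 0.651 rad/sec.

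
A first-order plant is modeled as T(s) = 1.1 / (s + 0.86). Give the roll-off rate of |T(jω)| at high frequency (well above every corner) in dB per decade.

-20 dB/decade

With 0 zeros and 1 pole, the high-frequency asymptotic slope is 20 × (0 − 1) = -20 dB/decade.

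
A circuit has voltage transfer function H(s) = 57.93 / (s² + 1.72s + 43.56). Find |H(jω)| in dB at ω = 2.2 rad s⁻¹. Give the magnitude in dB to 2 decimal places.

3.46 dB

|(j2.2)² + 1.72(j2.2) + 43.56| = |38.72 + j3.784| = 38.9
|H(j2.2)| = 57.93 / 38.9 = 1.489
20 log₁₀(1.489) = 3.458 dB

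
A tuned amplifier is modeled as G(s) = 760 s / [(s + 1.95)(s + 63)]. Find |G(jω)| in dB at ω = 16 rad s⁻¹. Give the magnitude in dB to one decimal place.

|j16| = 16
|j16 + 1.95| = √(16² + 1.95²) = 16.12
|j16 + 63| = √(16² + 63²) = 65
|G(j16)| = 760 × 16 / (16.12 × 65) = 11.606
20 log₁₀(11.606) = 21.29 dB

21.3 dB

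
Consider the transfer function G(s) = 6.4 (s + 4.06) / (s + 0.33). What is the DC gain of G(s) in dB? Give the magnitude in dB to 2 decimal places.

37.92 dB

G(0) = 6.4 × 4.06 / 0.33 = 78.739
20 log₁₀(78.739) = 37.924 dB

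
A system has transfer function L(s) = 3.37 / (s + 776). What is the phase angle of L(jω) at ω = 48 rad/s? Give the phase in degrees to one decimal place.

-3.5 deg

∠(j48 + 776) = arctan(48/776) = 3.54°
∠L(j48) = −3.54° = -3.54°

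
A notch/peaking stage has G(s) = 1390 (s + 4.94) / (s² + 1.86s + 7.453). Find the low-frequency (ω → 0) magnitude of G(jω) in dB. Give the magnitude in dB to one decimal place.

G(0) = 1390 × 4.94 / 7.453 = 921.32
20 log₁₀(921.32) = 59.29 dB

59.3 dB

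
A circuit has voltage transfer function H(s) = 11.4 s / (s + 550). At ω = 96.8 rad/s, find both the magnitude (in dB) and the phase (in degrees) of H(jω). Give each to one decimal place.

|j96.8| = 96.8
|j96.8 + 550| = √(96.8² + 550²) = 558.5
|H(j96.8)| = 11.4 × 96.8 / 558.5 = 1.976
20 log₁₀(1.976) = 5.92 dB
∠(j96.8) = 90.00°
∠(j96.8 + 550) = arctan(96.8/550) = 9.98°
∠H(j96.8) = 90.00° − 9.98° = 80.02°

|H| = 5.9 dB, ∠H = 80.0 deg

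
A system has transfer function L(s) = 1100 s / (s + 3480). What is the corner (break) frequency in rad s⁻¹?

3480 rad s⁻¹

The single real pole at s = −3480 gives a corner at ω = 3480 rad s⁻¹.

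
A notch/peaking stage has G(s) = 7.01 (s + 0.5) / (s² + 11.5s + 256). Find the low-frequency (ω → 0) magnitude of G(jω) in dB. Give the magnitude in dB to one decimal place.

-37.3 dB

G(0) = 7.01 × 0.5 / 256 = 0.013691
20 log₁₀(0.013691) = -37.27 dB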